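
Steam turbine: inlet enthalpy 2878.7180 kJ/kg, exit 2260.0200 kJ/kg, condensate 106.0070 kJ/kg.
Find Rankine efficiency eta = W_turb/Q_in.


W = 618.6980 kJ/kg
Q_in = 2772.7110 kJ/kg
eta = 0.2231 = 22.3138%

eta = 22.3138%


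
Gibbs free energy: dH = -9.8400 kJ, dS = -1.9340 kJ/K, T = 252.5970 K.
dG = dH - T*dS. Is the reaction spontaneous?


T*dS = 252.5970 * -1.9340 = -488.5226 kJ
dG = -9.8400 + 488.5226 = 478.6826 kJ (non-spontaneous)

dG = 478.6826 kJ, non-spontaneous


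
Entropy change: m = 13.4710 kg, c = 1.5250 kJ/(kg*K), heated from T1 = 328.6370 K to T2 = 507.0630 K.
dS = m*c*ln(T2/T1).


T2/T1 = 1.5429
ln(T2/T1) = 0.4337
dS = 13.4710 * 1.5250 * 0.4337 = 8.9092 kJ/K

8.9092 kJ/K


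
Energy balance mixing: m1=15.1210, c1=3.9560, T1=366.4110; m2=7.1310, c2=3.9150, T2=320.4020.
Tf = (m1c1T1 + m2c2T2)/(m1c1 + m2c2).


num = 30863.1607
den = 87.7365
Tf = 351.7709 K

351.7709 K


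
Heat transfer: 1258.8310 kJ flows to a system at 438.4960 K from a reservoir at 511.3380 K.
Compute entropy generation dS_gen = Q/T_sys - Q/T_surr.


dS_sys = 1258.8310/438.4960 = 2.8708 kJ/K
dS_surr = -1258.8310/511.3380 = -2.4618 kJ/K
dS_gen = 2.8708 - 2.4618 = 0.4090 kJ/K (irreversible)

dS_gen = 0.4090 kJ/K, irreversible


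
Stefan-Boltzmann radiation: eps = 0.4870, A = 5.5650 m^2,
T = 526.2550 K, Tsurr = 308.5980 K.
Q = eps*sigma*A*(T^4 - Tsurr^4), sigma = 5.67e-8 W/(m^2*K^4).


T^4 = 7.6698e+10
Tsurr^4 = 9.0693e+09
Q = 0.4870 * 5.67e-8 * 5.5650 * 6.7629e+10 = 10392.2463 W

10392.2463 W


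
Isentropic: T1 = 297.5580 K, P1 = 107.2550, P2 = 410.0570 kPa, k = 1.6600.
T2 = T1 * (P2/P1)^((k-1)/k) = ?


(k-1)/k = 0.3976
(P2/P1)^exp = 1.7044
T2 = 297.5580 * 1.7044 = 507.1528 K

507.1528 K


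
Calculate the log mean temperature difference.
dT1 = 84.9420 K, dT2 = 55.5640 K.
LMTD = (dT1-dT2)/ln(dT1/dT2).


dT1/dT2 = 1.5287
ln(dT1/dT2) = 0.4244
LMTD = 29.3780 / 0.4244 = 69.2170 K

69.2170 K


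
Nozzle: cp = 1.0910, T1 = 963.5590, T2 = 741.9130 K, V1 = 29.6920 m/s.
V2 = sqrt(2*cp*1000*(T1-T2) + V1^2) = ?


dT = 221.6460 K
2*cp*1000*dT = 483631.5720
V1^2 = 881.6149
V2 = sqrt(484513.1869) = 696.0698 m/s

696.0698 m/s


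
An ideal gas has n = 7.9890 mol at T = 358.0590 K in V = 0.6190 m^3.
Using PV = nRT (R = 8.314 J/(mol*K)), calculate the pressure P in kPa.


P = nRT/V = 7.9890 * 8.314 * 358.0590 / 0.6190
= 23782.4743 / 0.6190 = 38420.7985 Pa = 38.4208 kPa

38.4208 kPa


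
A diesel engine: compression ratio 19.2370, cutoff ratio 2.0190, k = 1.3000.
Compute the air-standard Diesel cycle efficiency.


r^(k-1) = 2.4280
rc^k = 2.4927
eta = 0.5359 = 53.5885%

53.5885%


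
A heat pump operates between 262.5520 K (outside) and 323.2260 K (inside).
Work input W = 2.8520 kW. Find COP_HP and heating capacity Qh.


COP = 323.2260 / 60.6740 = 5.3273
Qh = 5.3273 * 2.8520 = 15.1933 kW

COP = 5.3273, Qh = 15.1933 kW


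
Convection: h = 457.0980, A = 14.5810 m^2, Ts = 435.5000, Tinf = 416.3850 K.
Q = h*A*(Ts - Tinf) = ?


dT = 19.1150 K
Q = 457.0980 * 14.5810 * 19.1150 = 127400.4416 W

127400.4416 W


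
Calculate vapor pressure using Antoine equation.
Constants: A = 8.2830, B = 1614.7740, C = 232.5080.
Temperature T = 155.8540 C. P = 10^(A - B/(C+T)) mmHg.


C+T = 388.3620
B/(C+T) = 4.1579
log10(P) = 8.2830 - 4.1579 = 4.1251
P = 10^4.1251 = 13337.9973 mmHg

13337.9973 mmHg


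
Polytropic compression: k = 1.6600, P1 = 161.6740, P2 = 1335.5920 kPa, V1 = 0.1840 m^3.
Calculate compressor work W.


(k-1)/k = 0.3976
(P2/P1)^exp = 2.3153
W = 2.5152 * 161.6740 * 0.1840 * (2.3153 - 1) = 98.4103 kJ

98.4103 kJ


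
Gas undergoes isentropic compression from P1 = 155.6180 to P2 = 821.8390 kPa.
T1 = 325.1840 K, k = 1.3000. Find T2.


(k-1)/k = 0.2308
(P2/P1)^exp = 1.4682
T2 = 325.1840 * 1.4682 = 477.4329 K

477.4329 K


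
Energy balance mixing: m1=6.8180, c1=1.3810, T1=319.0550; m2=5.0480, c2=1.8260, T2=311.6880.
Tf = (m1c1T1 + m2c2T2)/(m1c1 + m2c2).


num = 5877.1430
den = 18.6333
Tf = 315.4106 K

315.4106 K


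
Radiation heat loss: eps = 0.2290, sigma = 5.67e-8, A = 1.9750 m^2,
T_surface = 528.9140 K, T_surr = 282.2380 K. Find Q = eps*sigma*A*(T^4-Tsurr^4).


T^4 = 7.8260e+10
Tsurr^4 = 6.3454e+09
Q = 0.2290 * 5.67e-8 * 1.9750 * 7.1915e+10 = 1844.1782 W

1844.1782 W


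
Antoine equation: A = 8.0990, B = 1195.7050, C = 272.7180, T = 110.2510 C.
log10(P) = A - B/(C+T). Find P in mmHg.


C+T = 382.9690
B/(C+T) = 3.1222
log10(P) = 8.0990 - 3.1222 = 4.9768
P = 10^4.9768 = 94798.6428 mmHg

94798.6428 mmHg


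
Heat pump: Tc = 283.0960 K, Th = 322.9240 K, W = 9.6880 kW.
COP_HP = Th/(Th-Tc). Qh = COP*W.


COP = 322.9240 / 39.8280 = 8.1080
Qh = 8.1080 * 9.6880 = 78.5500 kW

COP = 8.1080, Qh = 78.5500 kW


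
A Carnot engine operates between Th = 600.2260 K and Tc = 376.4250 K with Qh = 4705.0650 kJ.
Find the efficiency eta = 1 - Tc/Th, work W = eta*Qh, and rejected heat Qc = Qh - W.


eta = 1 - 376.4250/600.2260 = 0.3729
W = 0.3729 * 4705.0650 = 1754.3363 kJ
Qc = 4705.0650 - 1754.3363 = 2950.7287 kJ

eta = 37.2861%, W = 1754.3363 kJ, Qc = 2950.7287 kJ


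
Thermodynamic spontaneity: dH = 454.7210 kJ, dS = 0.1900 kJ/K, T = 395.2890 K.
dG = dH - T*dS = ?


T*dS = 395.2890 * 0.1900 = 75.1049 kJ
dG = 454.7210 - 75.1049 = 379.6161 kJ (non-spontaneous)

dG = 379.6161 kJ, non-spontaneous


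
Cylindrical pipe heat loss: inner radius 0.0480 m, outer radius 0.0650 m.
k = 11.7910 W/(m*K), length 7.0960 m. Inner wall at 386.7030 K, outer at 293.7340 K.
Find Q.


dT = 92.9690 K
ln(ro/ri) = 0.3032
Q = 2*pi*11.7910*7.0960*92.9690 / 0.3032 = 161202.8664 W

161202.8664 W


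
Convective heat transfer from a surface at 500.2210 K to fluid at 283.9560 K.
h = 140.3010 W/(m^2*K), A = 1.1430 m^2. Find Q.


dT = 216.2650 K
Q = 140.3010 * 1.1430 * 216.2650 = 34681.1298 W

34681.1298 W


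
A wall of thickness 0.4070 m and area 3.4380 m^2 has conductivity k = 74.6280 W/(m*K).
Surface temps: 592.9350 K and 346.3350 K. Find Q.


dT = 246.6000 K
Q = 74.6280 * 3.4380 * 246.6000 / 0.4070 = 155455.5882 W

155455.5882 W


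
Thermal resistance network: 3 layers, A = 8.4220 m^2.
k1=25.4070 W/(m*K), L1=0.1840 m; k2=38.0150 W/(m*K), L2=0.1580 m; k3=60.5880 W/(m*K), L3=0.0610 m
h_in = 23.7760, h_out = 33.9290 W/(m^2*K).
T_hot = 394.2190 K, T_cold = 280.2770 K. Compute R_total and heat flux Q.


R_conv_in = 1/(23.7760*8.4220) = 0.0050
R_1 = 0.1840/(25.4070*8.4220) = 0.0009
R_2 = 0.1580/(38.0150*8.4220) = 0.0005
R_3 = 0.0610/(60.5880*8.4220) = 0.0001
R_conv_out = 1/(33.9290*8.4220) = 0.0035
R_total = 0.0100 K/W
Q = 113.9420 / 0.0100 = 11432.5232 W

R_total = 0.0100 K/W, Q = 11432.5232 W


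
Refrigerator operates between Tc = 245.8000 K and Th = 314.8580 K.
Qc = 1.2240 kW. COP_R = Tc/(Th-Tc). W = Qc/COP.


COP = 245.8000 / 69.0580 = 3.5593
W = 1.2240 / 3.5593 = 0.3439 kW

COP = 3.5593, W = 0.3439 kW


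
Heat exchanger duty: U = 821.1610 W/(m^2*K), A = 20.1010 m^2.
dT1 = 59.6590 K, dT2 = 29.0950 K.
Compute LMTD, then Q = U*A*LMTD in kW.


LMTD = 42.5636 K
Q = 821.1610 * 20.1010 * 42.5636 = 702561.1610 W = 702.5612 kW

702.5612 kW


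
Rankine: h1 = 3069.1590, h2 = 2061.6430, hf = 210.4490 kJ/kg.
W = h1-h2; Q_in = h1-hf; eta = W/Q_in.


W = 1007.5160 kJ/kg
Q_in = 2858.7100 kJ/kg
eta = 0.3524 = 35.2437%

eta = 35.2437%


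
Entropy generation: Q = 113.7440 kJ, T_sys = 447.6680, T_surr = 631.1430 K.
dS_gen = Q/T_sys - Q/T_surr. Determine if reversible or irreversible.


dS_sys = 113.7440/447.6680 = 0.2541 kJ/K
dS_surr = -113.7440/631.1430 = -0.1802 kJ/K
dS_gen = 0.2541 - 0.1802 = 0.0739 kJ/K (irreversible)

dS_gen = 0.0739 kJ/K, irreversible


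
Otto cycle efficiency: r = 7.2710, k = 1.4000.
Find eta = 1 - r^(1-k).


r^(k-1) = 2.2112
eta = 1 - 1/2.2112 = 0.5478 = 54.7767%

54.7767%


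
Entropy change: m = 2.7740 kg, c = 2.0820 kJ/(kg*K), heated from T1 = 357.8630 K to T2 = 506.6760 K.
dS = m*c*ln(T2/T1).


T2/T1 = 1.4158
ln(T2/T1) = 0.3477
dS = 2.7740 * 2.0820 * 0.3477 = 2.0083 kJ/K

2.0083 kJ/K


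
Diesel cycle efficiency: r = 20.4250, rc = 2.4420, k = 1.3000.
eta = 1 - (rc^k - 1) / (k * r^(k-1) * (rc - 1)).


r^(k-1) = 2.4720
rc^k = 3.1920
eta = 0.5270 = 52.6966%

52.6966%


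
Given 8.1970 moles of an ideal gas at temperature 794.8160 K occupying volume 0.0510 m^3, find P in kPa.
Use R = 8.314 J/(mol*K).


P = nRT/V = 8.1970 * 8.314 * 794.8160 / 0.0510
= 54166.5975 / 0.0510 = 1062090.1478 Pa = 1062.0901 kPa

1062.0901 kPa


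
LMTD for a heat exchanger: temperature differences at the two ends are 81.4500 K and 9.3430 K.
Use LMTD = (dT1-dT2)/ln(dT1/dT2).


dT1/dT2 = 8.7178
ln(dT1/dT2) = 2.1654
LMTD = 72.1070 / 2.1654 = 33.3002 K

33.3002 K


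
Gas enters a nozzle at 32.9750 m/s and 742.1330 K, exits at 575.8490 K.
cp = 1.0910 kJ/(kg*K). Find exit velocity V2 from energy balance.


dT = 166.2840 K
2*cp*1000*dT = 362831.6880
V1^2 = 1087.3506
V2 = sqrt(363919.0386) = 603.2570 m/s

603.2570 m/s


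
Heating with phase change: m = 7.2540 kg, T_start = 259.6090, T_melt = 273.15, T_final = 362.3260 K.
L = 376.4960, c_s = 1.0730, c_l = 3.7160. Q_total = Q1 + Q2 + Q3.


Q1 (sensible, solid) = 7.2540 * 1.0730 * 13.5410 = 105.3969 kJ
Q2 (latent) = 7.2540 * 376.4960 = 2731.1020 kJ
Q3 (sensible, liquid) = 7.2540 * 3.7160 * 89.1760 = 2403.8161 kJ
Q_total = 5240.3151 kJ

5240.3151 kJ


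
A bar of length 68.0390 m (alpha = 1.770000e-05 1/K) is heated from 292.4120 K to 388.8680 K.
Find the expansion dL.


dT = 96.4560 K
dL = 1.770000e-05 * 68.0390 * 96.4560 = 0.116161 m
L_final = 68.155161 m

dL = 0.116161 m


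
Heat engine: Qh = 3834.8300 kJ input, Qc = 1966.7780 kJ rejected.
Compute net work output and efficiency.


W = 3834.8300 - 1966.7780 = 1868.0520 kJ
eta = 1868.0520 / 3834.8300 = 0.4871 = 48.7128%

W = 1868.0520 kJ, eta = 48.7128%


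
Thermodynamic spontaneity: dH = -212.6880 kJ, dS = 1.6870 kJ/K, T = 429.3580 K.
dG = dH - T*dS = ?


T*dS = 429.3580 * 1.6870 = 724.3269 kJ
dG = -212.6880 - 724.3269 = -937.0149 kJ (spontaneous)

dG = -937.0149 kJ, spontaneous


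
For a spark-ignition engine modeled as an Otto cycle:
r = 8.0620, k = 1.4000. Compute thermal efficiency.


r^(k-1) = 2.3045
eta = 1 - 1/2.3045 = 0.5661 = 56.6067%

56.6067%


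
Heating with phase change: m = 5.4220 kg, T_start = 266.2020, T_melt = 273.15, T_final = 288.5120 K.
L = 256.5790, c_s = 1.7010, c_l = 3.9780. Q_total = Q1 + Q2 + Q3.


Q1 (sensible, solid) = 5.4220 * 1.7010 * 6.9480 = 64.0802 kJ
Q2 (latent) = 5.4220 * 256.5790 = 1391.1713 kJ
Q3 (sensible, liquid) = 5.4220 * 3.9780 * 15.3620 = 331.3386 kJ
Q_total = 1786.5901 kJ

1786.5901 kJ


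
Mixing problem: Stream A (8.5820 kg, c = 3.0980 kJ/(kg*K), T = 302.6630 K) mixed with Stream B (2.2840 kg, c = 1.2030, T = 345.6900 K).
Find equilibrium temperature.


num = 8996.7479
den = 29.3347
Tf = 306.6932 K

306.6932 K


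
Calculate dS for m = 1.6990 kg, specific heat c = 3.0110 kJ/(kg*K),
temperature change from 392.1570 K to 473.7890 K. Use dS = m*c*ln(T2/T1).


T2/T1 = 1.2082
ln(T2/T1) = 0.1891
dS = 1.6990 * 3.0110 * 0.1891 = 0.9674 kJ/K

0.9674 kJ/K


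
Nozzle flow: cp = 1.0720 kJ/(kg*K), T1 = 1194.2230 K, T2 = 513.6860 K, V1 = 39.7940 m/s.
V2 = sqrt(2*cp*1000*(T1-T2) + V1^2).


dT = 680.5370 K
2*cp*1000*dT = 1459071.3280
V1^2 = 1583.5624
V2 = sqrt(1460654.8904) = 1208.5756 m/s

1208.5756 m/s


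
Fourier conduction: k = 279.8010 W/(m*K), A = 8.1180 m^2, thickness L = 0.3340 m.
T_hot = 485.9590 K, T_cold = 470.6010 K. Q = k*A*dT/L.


dT = 15.3580 K
Q = 279.8010 * 8.1180 * 15.3580 / 0.3340 = 104444.7238 W

104444.7238 W


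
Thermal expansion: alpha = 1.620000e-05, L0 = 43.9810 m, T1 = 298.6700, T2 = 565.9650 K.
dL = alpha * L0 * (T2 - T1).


dT = 267.2950 K
dL = 1.620000e-05 * 43.9810 * 267.2950 = 0.190446 m
L_final = 44.171446 m

dL = 0.190446 m


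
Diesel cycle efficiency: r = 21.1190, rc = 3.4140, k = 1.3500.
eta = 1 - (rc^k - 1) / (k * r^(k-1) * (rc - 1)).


r^(k-1) = 2.9083
rc^k = 5.2469
eta = 0.5519 = 55.1906%

55.1906%


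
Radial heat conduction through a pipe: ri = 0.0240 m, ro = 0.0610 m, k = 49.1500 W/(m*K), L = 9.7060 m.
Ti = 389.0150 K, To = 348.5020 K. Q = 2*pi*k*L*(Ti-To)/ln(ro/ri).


dT = 40.5130 K
ln(ro/ri) = 0.9328
Q = 2*pi*49.1500*9.7060*40.5130 / 0.9328 = 130178.7859 W

130178.7859 W


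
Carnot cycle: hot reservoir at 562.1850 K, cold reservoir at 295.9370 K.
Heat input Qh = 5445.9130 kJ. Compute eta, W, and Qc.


eta = 1 - 295.9370/562.1850 = 0.4736
W = 0.4736 * 5445.9130 = 2579.1571 kJ
Qc = 5445.9130 - 2579.1571 = 2866.7559 kJ

eta = 47.3595%, W = 2579.1571 kJ, Qc = 2866.7559 kJ


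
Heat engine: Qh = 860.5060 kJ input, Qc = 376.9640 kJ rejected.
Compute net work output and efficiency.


W = 860.5060 - 376.9640 = 483.5420 kJ
eta = 483.5420 / 860.5060 = 0.5619 = 56.1928%

W = 483.5420 kJ, eta = 56.1928%


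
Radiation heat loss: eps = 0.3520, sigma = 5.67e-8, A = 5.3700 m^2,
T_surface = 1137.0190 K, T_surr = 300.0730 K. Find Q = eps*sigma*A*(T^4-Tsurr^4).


T^4 = 1.6714e+12
Tsurr^4 = 8.1079e+09
Q = 0.3520 * 5.67e-8 * 5.3700 * 1.6633e+12 = 178262.0842 W

178262.0842 W


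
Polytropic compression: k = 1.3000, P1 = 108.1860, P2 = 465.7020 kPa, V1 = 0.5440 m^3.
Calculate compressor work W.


(k-1)/k = 0.2308
(P2/P1)^exp = 1.4005
W = 4.3333 * 108.1860 * 0.5440 * (1.4005 - 1) = 102.1480 kJ

102.1480 kJ


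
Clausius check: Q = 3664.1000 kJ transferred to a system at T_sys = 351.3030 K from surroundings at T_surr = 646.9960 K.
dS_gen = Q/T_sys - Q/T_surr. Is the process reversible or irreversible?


dS_sys = 3664.1000/351.3030 = 10.4300 kJ/K
dS_surr = -3664.1000/646.9960 = -5.6632 kJ/K
dS_gen = 10.4300 - 5.6632 = 4.7668 kJ/K (irreversible)

dS_gen = 4.7668 kJ/K, irreversible


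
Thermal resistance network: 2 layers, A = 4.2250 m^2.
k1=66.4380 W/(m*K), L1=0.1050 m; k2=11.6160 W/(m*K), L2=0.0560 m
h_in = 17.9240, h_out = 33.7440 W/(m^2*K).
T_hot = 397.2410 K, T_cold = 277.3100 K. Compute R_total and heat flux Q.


R_conv_in = 1/(17.9240*4.2250) = 0.0132
R_1 = 0.1050/(66.4380*4.2250) = 0.0004
R_2 = 0.0560/(11.6160*4.2250) = 0.0011
R_conv_out = 1/(33.7440*4.2250) = 0.0070
R_total = 0.0217 K/W
Q = 119.9310 / 0.0217 = 5518.0547 W

R_total = 0.0217 K/W, Q = 5518.0547 W


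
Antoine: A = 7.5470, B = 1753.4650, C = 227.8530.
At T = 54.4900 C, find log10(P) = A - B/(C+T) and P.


C+T = 282.3430
B/(C+T) = 6.2104
log10(P) = 7.5470 - 6.2104 = 1.3366
P = 10^1.3366 = 21.7066 mmHg

21.7066 mmHg


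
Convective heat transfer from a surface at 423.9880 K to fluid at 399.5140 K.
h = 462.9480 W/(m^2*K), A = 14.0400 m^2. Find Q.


dT = 24.4740 K
Q = 462.9480 * 14.0400 * 24.4740 = 159075.8585 W

159075.8585 W


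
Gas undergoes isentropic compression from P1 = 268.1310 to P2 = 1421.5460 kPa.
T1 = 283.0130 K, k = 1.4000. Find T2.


(k-1)/k = 0.2857
(P2/P1)^exp = 1.6106
T2 = 283.0130 * 1.6106 = 455.8078 K

455.8078 K


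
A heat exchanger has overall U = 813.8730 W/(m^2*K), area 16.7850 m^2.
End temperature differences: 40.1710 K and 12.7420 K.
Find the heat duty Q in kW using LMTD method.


LMTD = 23.8878 K
Q = 813.8730 * 16.7850 * 23.8878 = 326328.2255 W = 326.3282 kW

326.3282 kW


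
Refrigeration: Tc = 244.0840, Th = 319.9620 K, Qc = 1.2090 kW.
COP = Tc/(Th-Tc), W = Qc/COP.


COP = 244.0840 / 75.8780 = 3.2168
W = 1.2090 / 3.2168 = 0.3758 kW

COP = 3.2168, W = 0.3758 kW


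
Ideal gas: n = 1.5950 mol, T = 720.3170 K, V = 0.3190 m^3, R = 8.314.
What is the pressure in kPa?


P = nRT/V = 1.5950 * 8.314 * 720.3170 / 0.3190
= 9552.0013 / 0.3190 = 29943.5777 Pa = 29.9436 kPa

29.9436 kPa


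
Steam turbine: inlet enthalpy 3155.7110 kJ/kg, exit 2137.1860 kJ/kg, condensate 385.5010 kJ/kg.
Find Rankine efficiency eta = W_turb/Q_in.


W = 1018.5250 kJ/kg
Q_in = 2770.2100 kJ/kg
eta = 0.3677 = 36.7671%

eta = 36.7671%


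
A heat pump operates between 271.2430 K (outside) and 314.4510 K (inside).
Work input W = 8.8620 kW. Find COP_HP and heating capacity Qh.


COP = 314.4510 / 43.2080 = 7.2776
Qh = 7.2776 * 8.8620 = 64.4942 kW

COP = 7.2776, Qh = 64.4942 kW


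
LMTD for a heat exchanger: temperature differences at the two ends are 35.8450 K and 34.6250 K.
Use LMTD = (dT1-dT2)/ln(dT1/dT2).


dT1/dT2 = 1.0352
ln(dT1/dT2) = 0.0346
LMTD = 1.2200 / 0.0346 = 35.2315 K

35.2315 K


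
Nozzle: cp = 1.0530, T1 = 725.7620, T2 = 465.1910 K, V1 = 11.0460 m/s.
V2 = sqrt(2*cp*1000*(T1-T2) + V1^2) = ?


dT = 260.5710 K
2*cp*1000*dT = 548762.5260
V1^2 = 122.0141
V2 = sqrt(548884.5401) = 740.8674 m/s

740.8674 m/s


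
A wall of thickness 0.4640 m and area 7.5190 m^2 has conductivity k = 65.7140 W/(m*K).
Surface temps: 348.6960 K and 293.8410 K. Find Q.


dT = 54.8550 K
Q = 65.7140 * 7.5190 * 54.8550 / 0.4640 = 58413.9033 W

58413.9033 W


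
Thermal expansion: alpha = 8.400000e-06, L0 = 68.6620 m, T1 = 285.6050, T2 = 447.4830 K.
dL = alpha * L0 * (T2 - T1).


dT = 161.8780 K
dL = 8.400000e-06 * 68.6620 * 161.8780 = 0.093365 m
L_final = 68.755365 m

dL = 0.093365 m


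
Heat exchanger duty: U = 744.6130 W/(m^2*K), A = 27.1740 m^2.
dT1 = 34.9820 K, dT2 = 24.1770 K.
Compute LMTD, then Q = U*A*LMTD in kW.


LMTD = 29.2476 K
Q = 744.6130 * 27.1740 * 29.2476 = 591799.4971 W = 591.7995 kW

591.7995 kW


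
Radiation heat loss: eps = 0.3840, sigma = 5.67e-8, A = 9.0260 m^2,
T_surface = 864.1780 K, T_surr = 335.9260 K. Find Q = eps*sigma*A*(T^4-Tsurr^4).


T^4 = 5.5772e+11
Tsurr^4 = 1.2734e+10
Q = 0.3840 * 5.67e-8 * 9.0260 * 5.4498e+11 = 107100.4410 W

107100.4410 W


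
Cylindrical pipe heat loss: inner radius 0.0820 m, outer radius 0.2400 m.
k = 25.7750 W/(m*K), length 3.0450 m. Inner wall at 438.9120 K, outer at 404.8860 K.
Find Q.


dT = 34.0260 K
ln(ro/ri) = 1.0739
Q = 2*pi*25.7750*3.0450*34.0260 / 1.0739 = 15624.4572 W

15624.4572 W


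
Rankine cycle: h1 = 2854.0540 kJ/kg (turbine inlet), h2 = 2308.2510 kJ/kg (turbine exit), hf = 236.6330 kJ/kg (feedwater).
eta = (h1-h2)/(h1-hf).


W = 545.8030 kJ/kg
Q_in = 2617.4210 kJ/kg
eta = 0.2085 = 20.8527%

eta = 20.8527%


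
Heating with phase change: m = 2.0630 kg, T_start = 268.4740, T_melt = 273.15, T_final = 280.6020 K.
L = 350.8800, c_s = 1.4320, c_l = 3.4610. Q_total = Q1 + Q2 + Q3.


Q1 (sensible, solid) = 2.0630 * 1.4320 * 4.6760 = 13.8139 kJ
Q2 (latent) = 2.0630 * 350.8800 = 723.8654 kJ
Q3 (sensible, liquid) = 2.0630 * 3.4610 * 7.4520 = 53.2076 kJ
Q_total = 790.8870 kJ

790.8870 kJ


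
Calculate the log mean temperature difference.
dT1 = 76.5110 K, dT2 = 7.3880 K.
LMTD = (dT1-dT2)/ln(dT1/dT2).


dT1/dT2 = 10.3561
ln(dT1/dT2) = 2.3376
LMTD = 69.1230 / 2.3376 = 29.5704 K

29.5704 K


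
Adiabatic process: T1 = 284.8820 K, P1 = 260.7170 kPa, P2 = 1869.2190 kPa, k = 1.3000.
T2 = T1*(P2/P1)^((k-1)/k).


(k-1)/k = 0.2308
(P2/P1)^exp = 1.5755
T2 = 284.8820 * 1.5755 = 448.8342 K

448.8342 K


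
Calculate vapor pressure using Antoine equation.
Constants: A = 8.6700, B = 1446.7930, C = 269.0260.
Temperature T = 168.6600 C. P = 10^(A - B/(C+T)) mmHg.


C+T = 437.6860
B/(C+T) = 3.3056
log10(P) = 8.6700 - 3.3056 = 5.3644
P = 10^5.3644 = 231446.1189 mmHg

231446.1189 mmHg


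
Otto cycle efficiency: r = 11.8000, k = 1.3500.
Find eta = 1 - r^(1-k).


r^(k-1) = 2.3722
eta = 1 - 1/2.3722 = 0.5785 = 57.8458%

57.8458%


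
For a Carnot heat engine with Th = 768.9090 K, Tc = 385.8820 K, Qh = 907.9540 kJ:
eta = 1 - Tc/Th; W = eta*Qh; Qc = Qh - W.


eta = 1 - 385.8820/768.9090 = 0.4981
W = 0.4981 * 907.9540 = 452.2914 kJ
Qc = 907.9540 - 452.2914 = 455.6626 kJ

eta = 49.8143%, W = 452.2914 kJ, Qc = 455.6626 kJ


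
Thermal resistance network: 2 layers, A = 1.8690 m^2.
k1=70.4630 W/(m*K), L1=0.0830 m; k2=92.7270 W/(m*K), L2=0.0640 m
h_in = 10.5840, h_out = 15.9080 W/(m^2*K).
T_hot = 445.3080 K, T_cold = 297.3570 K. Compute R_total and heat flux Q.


R_conv_in = 1/(10.5840*1.8690) = 0.0506
R_1 = 0.0830/(70.4630*1.8690) = 0.0006
R_2 = 0.0640/(92.7270*1.8690) = 0.0004
R_conv_out = 1/(15.9080*1.8690) = 0.0336
R_total = 0.0852 K/W
Q = 147.9510 / 0.0852 = 1736.8084 W

R_total = 0.0852 K/W, Q = 1736.8084 W


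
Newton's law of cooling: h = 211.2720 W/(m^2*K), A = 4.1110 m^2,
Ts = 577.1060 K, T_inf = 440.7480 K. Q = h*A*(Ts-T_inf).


dT = 136.3580 K
Q = 211.2720 * 4.1110 * 136.3580 = 118432.2671 W

118432.2671 W


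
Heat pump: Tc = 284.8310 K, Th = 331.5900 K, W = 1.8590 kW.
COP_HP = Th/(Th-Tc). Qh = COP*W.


COP = 331.5900 / 46.7590 = 7.0915
Qh = 7.0915 * 1.8590 = 13.1830 kW

COP = 7.0915, Qh = 13.1830 kW


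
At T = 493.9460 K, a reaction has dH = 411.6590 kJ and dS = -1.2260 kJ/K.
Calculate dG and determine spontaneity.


T*dS = 493.9460 * -1.2260 = -605.5778 kJ
dG = 411.6590 + 605.5778 = 1017.2368 kJ (non-spontaneous)

dG = 1017.2368 kJ, non-spontaneous


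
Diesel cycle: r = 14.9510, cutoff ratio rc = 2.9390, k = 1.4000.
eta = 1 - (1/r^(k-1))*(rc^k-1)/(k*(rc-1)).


r^(k-1) = 2.9503
rc^k = 4.5236
eta = 0.5600 = 56.0047%

56.0047%


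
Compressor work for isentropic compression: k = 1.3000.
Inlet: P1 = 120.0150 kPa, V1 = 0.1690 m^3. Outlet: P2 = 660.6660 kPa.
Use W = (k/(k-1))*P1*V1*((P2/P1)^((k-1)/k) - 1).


(k-1)/k = 0.2308
(P2/P1)^exp = 1.4823
W = 4.3333 * 120.0150 * 0.1690 * (1.4823 - 1) = 42.3914 kJ

42.3914 kJ


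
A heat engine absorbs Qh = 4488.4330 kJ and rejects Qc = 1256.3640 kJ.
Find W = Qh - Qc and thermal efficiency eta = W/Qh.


W = 4488.4330 - 1256.3640 = 3232.0690 kJ
eta = 3232.0690 / 4488.4330 = 0.7201 = 72.0089%

W = 3232.0690 kJ, eta = 72.0089%


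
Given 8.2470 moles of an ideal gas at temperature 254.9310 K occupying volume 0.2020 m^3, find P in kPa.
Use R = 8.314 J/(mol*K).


P = nRT/V = 8.2470 * 8.314 * 254.9310 / 0.2020
= 17479.4863 / 0.2020 = 86532.1102 Pa = 86.5321 kPa

86.5321 kPa


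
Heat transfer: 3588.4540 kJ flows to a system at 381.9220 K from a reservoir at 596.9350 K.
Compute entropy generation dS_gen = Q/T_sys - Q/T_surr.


dS_sys = 3588.4540/381.9220 = 9.3958 kJ/K
dS_surr = -3588.4540/596.9350 = -6.0115 kJ/K
dS_gen = 9.3958 - 6.0115 = 3.3843 kJ/K (irreversible)

dS_gen = 3.3843 kJ/K, irreversible


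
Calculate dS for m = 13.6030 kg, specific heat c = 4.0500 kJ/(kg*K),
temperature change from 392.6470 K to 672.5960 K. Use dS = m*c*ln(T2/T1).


T2/T1 = 1.7130
ln(T2/T1) = 0.5382
dS = 13.6030 * 4.0500 * 0.5382 = 29.6525 kJ/K

29.6525 kJ/K


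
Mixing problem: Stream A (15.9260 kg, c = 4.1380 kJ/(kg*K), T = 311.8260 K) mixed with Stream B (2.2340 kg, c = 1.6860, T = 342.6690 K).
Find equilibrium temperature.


num = 21840.5620
den = 69.6683
Tf = 313.4935 K

313.4935 K


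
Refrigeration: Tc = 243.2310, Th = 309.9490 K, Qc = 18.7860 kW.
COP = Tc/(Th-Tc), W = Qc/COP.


COP = 243.2310 / 66.7180 = 3.6457
W = 18.7860 / 3.6457 = 5.1530 kW

COP = 3.6457, W = 5.1530 kW


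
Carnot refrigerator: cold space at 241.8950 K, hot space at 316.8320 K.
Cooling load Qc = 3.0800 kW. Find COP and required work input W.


COP = 241.8950 / 74.9370 = 3.2280
W = 3.0800 / 3.2280 = 0.9542 kW

COP = 3.2280, W = 0.9542 kW


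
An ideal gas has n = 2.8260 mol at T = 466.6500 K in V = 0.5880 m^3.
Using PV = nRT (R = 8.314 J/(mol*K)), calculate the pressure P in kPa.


P = nRT/V = 2.8260 * 8.314 * 466.6500 / 0.5880
= 10964.1116 / 0.5880 = 18646.4483 Pa = 18.6464 kPa

18.6464 kPa


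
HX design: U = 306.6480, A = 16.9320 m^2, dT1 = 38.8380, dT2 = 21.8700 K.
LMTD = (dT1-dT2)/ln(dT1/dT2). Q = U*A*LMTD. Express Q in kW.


LMTD = 29.5464 K
Q = 306.6480 * 16.9320 * 29.5464 = 153409.7117 W = 153.4097 kW

153.4097 kW


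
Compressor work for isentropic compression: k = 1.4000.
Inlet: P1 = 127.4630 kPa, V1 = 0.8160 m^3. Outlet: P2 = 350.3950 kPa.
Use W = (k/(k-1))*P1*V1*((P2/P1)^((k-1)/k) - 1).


(k-1)/k = 0.2857
(P2/P1)^exp = 1.3350
W = 3.5000 * 127.4630 * 0.8160 * (1.3350 - 1) = 121.9481 kJ

121.9481 kJ


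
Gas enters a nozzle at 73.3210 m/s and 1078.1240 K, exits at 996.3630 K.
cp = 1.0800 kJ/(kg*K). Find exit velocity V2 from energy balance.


dT = 81.7610 K
2*cp*1000*dT = 176603.7600
V1^2 = 5375.9690
V2 = sqrt(181979.7290) = 426.5908 m/s

426.5908 m/s


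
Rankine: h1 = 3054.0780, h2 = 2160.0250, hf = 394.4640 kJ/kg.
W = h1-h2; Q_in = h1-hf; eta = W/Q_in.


W = 894.0530 kJ/kg
Q_in = 2659.6140 kJ/kg
eta = 0.3362 = 33.6159%

eta = 33.6159%


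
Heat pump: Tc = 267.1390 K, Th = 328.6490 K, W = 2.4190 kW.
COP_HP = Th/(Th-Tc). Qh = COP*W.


COP = 328.6490 / 61.5100 = 5.3430
Qh = 5.3430 * 2.4190 = 12.9248 kW

COP = 5.3430, Qh = 12.9248 kW


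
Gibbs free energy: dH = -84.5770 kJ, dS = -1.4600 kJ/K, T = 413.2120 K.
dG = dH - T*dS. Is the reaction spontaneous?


T*dS = 413.2120 * -1.4600 = -603.2895 kJ
dG = -84.5770 + 603.2895 = 518.7125 kJ (non-spontaneous)

dG = 518.7125 kJ, non-spontaneous


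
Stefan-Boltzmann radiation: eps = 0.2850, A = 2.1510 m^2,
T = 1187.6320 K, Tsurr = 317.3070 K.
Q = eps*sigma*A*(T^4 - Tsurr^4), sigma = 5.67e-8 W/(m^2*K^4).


T^4 = 1.9894e+12
Tsurr^4 = 1.0137e+10
Q = 0.2850 * 5.67e-8 * 2.1510 * 1.9793e+12 = 68798.2302 W

68798.2302 W


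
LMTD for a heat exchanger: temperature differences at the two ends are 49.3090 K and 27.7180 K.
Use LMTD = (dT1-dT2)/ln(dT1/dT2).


dT1/dT2 = 1.7790
ln(dT1/dT2) = 0.5760
LMTD = 21.5910 / 0.5760 = 37.4828 K

37.4828 K


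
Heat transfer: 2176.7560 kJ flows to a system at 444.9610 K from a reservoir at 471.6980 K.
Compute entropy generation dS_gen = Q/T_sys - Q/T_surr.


dS_sys = 2176.7560/444.9610 = 4.8920 kJ/K
dS_surr = -2176.7560/471.6980 = -4.6147 kJ/K
dS_gen = 4.8920 - 4.6147 = 0.2773 kJ/K (irreversible)

dS_gen = 0.2773 kJ/K, irreversible


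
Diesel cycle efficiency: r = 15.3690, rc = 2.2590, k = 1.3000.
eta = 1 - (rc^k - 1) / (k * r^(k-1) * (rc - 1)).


r^(k-1) = 2.2698
rc^k = 2.8846
eta = 0.4927 = 49.2700%

49.2700%


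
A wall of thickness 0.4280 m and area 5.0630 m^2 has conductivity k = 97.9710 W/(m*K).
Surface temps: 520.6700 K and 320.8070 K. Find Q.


dT = 199.8630 K
Q = 97.9710 * 5.0630 * 199.8630 / 0.4280 = 231629.6235 W

231629.6235 W


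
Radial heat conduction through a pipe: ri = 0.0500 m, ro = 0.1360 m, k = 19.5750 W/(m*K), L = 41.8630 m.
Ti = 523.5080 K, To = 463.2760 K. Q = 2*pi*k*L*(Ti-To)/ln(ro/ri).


dT = 60.2320 K
ln(ro/ri) = 1.0006
Q = 2*pi*19.5750*41.8630*60.2320 / 1.0006 = 309930.9414 W

309930.9414 W


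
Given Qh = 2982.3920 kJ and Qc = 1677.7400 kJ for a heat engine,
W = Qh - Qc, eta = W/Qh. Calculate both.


W = 2982.3920 - 1677.7400 = 1304.6520 kJ
eta = 1304.6520 / 2982.3920 = 0.4375 = 43.7452%

W = 1304.6520 kJ, eta = 43.7452%


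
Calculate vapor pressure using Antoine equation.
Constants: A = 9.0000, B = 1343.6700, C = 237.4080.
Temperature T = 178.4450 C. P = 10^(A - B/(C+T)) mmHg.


C+T = 415.8530
B/(C+T) = 3.2311
log10(P) = 9.0000 - 3.2311 = 5.7689
P = 10^5.7689 = 587330.1200 mmHg

587330.1200 mmHg


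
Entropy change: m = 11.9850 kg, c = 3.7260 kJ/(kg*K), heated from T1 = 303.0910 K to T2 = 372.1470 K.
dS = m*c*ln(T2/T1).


T2/T1 = 1.2278
ln(T2/T1) = 0.2053
dS = 11.9850 * 3.7260 * 0.2053 = 9.1659 kJ/K

9.1659 kJ/K


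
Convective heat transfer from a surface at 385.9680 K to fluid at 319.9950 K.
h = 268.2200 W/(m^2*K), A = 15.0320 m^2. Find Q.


dT = 65.9730 K
Q = 268.2200 * 15.0320 * 65.9730 = 265995.4198 W

265995.4198 W


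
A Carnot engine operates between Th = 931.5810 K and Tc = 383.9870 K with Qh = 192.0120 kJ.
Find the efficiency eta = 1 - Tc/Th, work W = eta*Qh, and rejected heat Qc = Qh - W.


eta = 1 - 383.9870/931.5810 = 0.5878
W = 0.5878 * 192.0120 = 112.8669 kJ
Qc = 192.0120 - 112.8669 = 79.1451 kJ

eta = 58.7811%, W = 112.8669 kJ, Qc = 79.1451 kJ


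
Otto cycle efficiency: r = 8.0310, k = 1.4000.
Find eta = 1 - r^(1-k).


r^(k-1) = 2.3010
eta = 1 - 1/2.3010 = 0.5654 = 56.5398%

56.5398%


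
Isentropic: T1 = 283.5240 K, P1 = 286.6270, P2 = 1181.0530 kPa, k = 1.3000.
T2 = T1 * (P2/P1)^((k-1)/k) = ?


(k-1)/k = 0.2308
(P2/P1)^exp = 1.3865
T2 = 283.5240 * 1.3865 = 393.0990 K

393.0990 K


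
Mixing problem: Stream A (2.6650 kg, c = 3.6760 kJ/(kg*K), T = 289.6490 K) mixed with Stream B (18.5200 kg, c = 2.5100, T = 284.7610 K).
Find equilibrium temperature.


num = 16074.7301
den = 56.2817
Tf = 285.6118 K

285.6118 K


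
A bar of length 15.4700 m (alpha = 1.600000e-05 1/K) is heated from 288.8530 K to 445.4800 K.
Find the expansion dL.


dT = 156.6270 K
dL = 1.600000e-05 * 15.4700 * 156.6270 = 0.038768 m
L_final = 15.508768 m

dL = 0.038768 m


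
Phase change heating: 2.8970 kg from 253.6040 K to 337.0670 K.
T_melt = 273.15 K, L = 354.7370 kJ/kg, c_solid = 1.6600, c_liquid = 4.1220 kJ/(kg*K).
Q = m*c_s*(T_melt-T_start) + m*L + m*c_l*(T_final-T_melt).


Q1 (sensible, solid) = 2.8970 * 1.6600 * 19.5460 = 93.9971 kJ
Q2 (latent) = 2.8970 * 354.7370 = 1027.6731 kJ
Q3 (sensible, liquid) = 2.8970 * 4.1220 * 63.9170 = 763.2606 kJ
Q_total = 1884.9308 kJ

1884.9308 kJ


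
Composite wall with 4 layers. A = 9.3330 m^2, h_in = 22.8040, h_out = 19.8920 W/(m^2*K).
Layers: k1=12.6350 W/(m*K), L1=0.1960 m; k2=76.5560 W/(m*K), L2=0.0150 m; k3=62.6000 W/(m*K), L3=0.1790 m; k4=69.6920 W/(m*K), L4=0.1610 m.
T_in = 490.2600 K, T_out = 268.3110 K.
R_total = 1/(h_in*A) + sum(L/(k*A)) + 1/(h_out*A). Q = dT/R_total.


R_conv_in = 1/(22.8040*9.3330) = 0.0047
R_1 = 0.1960/(12.6350*9.3330) = 0.0017
R_2 = 0.0150/(76.5560*9.3330) = 2.0994e-05
R_3 = 0.1790/(62.6000*9.3330) = 0.0003
R_4 = 0.1610/(69.6920*9.3330) = 0.0002
R_conv_out = 1/(19.8920*9.3330) = 0.0054
R_total = 0.0123 K/W
Q = 221.9490 / 0.0123 = 18012.3877 W

R_total = 0.0123 K/W, Q = 18012.3877 W


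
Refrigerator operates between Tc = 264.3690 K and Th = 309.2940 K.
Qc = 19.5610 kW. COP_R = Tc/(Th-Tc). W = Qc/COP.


COP = 264.3690 / 44.9250 = 5.8847
W = 19.5610 / 5.8847 = 3.3241 kW

COP = 5.8847, W = 3.3241 kW


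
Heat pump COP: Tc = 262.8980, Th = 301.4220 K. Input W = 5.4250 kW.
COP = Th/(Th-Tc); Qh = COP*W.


COP = 301.4220 / 38.5240 = 7.8243
Qh = 7.8243 * 5.4250 = 42.4466 kW

COP = 7.8243, Qh = 42.4466 kW


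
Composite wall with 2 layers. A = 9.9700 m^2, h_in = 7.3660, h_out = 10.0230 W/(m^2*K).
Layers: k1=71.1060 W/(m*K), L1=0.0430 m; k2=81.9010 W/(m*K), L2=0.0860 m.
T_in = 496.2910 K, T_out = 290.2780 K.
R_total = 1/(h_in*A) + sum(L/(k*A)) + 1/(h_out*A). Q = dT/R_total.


R_conv_in = 1/(7.3660*9.9700) = 0.0136
R_1 = 0.0430/(71.1060*9.9700) = 6.0655e-05
R_2 = 0.0860/(81.9010*9.9700) = 0.0001
R_conv_out = 1/(10.0230*9.9700) = 0.0100
R_total = 0.0238 K/W
Q = 206.0130 / 0.0238 = 8659.7236 W

R_total = 0.0238 K/W, Q = 8659.7236 W


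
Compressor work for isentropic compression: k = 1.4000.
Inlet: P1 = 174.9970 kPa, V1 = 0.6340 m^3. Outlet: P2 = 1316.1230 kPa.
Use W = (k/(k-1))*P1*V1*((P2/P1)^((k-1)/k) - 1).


(k-1)/k = 0.2857
(P2/P1)^exp = 1.7798
W = 3.5000 * 174.9970 * 0.6340 * (1.7798 - 1) = 302.7955 kJ

302.7955 kJ


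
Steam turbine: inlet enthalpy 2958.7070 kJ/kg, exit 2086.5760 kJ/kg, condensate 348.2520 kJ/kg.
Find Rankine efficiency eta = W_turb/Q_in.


W = 872.1310 kJ/kg
Q_in = 2610.4550 kJ/kg
eta = 0.3341 = 33.4092%

eta = 33.4092%


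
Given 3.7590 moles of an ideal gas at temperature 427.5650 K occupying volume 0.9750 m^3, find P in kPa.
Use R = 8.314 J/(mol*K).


P = nRT/V = 3.7590 * 8.314 * 427.5650 / 0.9750
= 13362.4008 / 0.9750 = 13705.0264 Pa = 13.7050 kPa

13.7050 kPa


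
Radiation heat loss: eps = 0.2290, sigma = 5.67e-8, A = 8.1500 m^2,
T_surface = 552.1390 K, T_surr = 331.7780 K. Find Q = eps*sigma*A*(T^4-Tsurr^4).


T^4 = 9.2938e+10
Tsurr^4 = 1.2117e+10
Q = 0.2290 * 5.67e-8 * 8.1500 * 8.0821e+10 = 8552.6661 W

8552.6661 W


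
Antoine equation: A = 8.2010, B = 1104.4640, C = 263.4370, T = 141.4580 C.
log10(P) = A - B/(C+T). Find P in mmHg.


C+T = 404.8950
B/(C+T) = 2.7278
log10(P) = 8.2010 - 2.7278 = 5.4732
P = 10^5.4732 = 297317.9934 mmHg

297317.9934 mmHg


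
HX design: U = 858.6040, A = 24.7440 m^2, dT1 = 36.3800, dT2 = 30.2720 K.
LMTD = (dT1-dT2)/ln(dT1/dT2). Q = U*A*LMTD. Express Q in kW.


LMTD = 33.2325 K
Q = 858.6040 * 24.7440 * 33.2325 = 706034.3551 W = 706.0344 kW

706.0344 kW


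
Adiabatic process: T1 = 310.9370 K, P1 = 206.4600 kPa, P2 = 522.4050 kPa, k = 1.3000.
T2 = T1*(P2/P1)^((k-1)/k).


(k-1)/k = 0.2308
(P2/P1)^exp = 1.2389
T2 = 310.9370 * 1.2389 = 385.2228 K

385.2228 K


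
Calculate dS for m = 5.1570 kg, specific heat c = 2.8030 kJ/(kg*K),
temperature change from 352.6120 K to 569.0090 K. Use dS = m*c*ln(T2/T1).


T2/T1 = 1.6137
ln(T2/T1) = 0.4785
dS = 5.1570 * 2.8030 * 0.4785 = 6.9172 kJ/K

6.9172 kJ/K


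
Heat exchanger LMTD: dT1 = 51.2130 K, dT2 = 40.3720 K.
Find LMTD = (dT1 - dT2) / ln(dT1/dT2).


dT1/dT2 = 1.2685
ln(dT1/dT2) = 0.2379
LMTD = 10.8410 / 0.2379 = 45.5778 K

45.5778 K


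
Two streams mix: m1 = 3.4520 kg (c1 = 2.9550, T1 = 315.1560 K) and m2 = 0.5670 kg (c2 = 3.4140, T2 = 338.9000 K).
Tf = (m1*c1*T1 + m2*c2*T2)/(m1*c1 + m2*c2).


num = 3870.8208
den = 12.1364
Tf = 318.9431 K

318.9431 K


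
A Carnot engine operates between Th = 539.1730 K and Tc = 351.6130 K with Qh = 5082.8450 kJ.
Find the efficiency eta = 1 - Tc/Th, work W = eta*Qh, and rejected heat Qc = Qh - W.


eta = 1 - 351.6130/539.1730 = 0.3479
W = 0.3479 * 5082.8450 = 1768.1494 kJ
Qc = 5082.8450 - 1768.1494 = 3314.6956 kJ

eta = 34.7866%, W = 1768.1494 kJ, Qc = 3314.6956 kJ


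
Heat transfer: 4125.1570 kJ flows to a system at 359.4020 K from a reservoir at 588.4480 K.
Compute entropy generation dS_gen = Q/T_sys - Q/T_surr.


dS_sys = 4125.1570/359.4020 = 11.4778 kJ/K
dS_surr = -4125.1570/588.4480 = -7.0102 kJ/K
dS_gen = 11.4778 - 7.0102 = 4.4676 kJ/K (irreversible)

dS_gen = 4.4676 kJ/K, irreversible


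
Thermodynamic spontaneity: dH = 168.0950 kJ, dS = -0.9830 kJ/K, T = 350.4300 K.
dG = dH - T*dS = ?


T*dS = 350.4300 * -0.9830 = -344.4727 kJ
dG = 168.0950 + 344.4727 = 512.5677 kJ (non-spontaneous)

dG = 512.5677 kJ, non-spontaneous


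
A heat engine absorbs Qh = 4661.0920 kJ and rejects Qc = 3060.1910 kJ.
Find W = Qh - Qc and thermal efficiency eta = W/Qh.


W = 4661.0920 - 3060.1910 = 1600.9010 kJ
eta = 1600.9010 / 4661.0920 = 0.3435 = 34.3461%

W = 1600.9010 kJ, eta = 34.3461%


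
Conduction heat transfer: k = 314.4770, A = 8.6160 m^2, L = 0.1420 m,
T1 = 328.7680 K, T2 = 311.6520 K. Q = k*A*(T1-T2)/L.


dT = 17.1160 K
Q = 314.4770 * 8.6160 * 17.1160 / 0.1420 = 326594.2329 W

326594.2329 W


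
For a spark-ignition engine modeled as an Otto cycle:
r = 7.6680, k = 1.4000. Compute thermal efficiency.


r^(k-1) = 2.2588
eta = 1 - 1/2.2588 = 0.5573 = 55.7282%

55.7282%


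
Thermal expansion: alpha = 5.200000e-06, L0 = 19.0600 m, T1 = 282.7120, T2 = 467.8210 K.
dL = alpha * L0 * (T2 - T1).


dT = 185.1090 K
dL = 5.200000e-06 * 19.0600 * 185.1090 = 0.018347 m
L_final = 19.078347 m

dL = 0.018347 m


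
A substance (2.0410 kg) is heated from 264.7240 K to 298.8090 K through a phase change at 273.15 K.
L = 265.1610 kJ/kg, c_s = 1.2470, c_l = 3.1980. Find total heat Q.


Q1 (sensible, solid) = 2.0410 * 1.2470 * 8.4260 = 21.4452 kJ
Q2 (latent) = 2.0410 * 265.1610 = 541.1936 kJ
Q3 (sensible, liquid) = 2.0410 * 3.1980 * 25.6590 = 167.4793 kJ
Q_total = 730.1182 kJ

730.1182 kJ


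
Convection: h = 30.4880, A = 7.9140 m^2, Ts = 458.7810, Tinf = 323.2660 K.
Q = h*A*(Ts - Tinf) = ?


dT = 135.5150 K
Q = 30.4880 * 7.9140 * 135.5150 = 32697.3346 W

32697.3346 W


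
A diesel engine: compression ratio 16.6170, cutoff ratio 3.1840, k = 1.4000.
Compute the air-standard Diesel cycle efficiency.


r^(k-1) = 3.0777
rc^k = 5.0601
eta = 0.5685 = 56.8542%

56.8542%


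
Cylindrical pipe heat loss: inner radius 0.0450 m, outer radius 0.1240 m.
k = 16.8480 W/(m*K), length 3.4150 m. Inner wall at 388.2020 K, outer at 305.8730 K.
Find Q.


dT = 82.3290 K
ln(ro/ri) = 1.0136
Q = 2*pi*16.8480*3.4150*82.3290 / 1.0136 = 29362.7681 W

29362.7681 W


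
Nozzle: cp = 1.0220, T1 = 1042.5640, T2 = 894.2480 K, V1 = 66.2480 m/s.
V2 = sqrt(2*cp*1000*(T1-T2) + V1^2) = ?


dT = 148.3160 K
2*cp*1000*dT = 303157.9040
V1^2 = 4388.7975
V2 = sqrt(307546.7015) = 554.5689 m/s

554.5689 m/s


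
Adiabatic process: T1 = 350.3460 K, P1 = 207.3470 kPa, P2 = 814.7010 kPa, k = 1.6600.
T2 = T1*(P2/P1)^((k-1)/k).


(k-1)/k = 0.3976
(P2/P1)^exp = 1.7230
T2 = 350.3460 * 1.7230 = 603.6501 K

603.6501 K


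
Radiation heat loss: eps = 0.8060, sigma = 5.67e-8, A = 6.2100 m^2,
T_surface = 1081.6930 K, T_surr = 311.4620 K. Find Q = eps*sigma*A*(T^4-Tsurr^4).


T^4 = 1.3690e+12
Tsurr^4 = 9.4107e+09
Q = 0.8060 * 5.67e-8 * 6.2100 * 1.3596e+12 = 385860.3613 W

385860.3613 W


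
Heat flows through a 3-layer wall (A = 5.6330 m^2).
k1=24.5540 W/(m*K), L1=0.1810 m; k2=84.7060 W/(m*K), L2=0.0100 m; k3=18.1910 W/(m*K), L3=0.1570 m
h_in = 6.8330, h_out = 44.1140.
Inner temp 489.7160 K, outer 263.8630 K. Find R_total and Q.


R_conv_in = 1/(6.8330*5.6330) = 0.0260
R_1 = 0.1810/(24.5540*5.6330) = 0.0013
R_2 = 0.0100/(84.7060*5.6330) = 2.0958e-05
R_3 = 0.1570/(18.1910*5.6330) = 0.0015
R_conv_out = 1/(44.1140*5.6330) = 0.0040
R_total = 0.0329 K/W
Q = 225.8530 / 0.0329 = 6871.8169 W

R_total = 0.0329 K/W, Q = 6871.8169 W


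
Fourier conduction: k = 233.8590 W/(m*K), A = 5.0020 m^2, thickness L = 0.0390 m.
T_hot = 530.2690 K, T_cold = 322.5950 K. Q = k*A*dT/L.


dT = 207.6740 K
Q = 233.8590 * 5.0020 * 207.6740 / 0.0390 = 6228956.4794 W

6228956.4794 W


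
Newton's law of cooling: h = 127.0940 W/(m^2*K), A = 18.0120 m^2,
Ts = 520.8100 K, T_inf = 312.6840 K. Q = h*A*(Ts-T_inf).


dT = 208.1260 K
Q = 127.0940 * 18.0120 * 208.1260 = 476445.6040 W

476445.6040 W


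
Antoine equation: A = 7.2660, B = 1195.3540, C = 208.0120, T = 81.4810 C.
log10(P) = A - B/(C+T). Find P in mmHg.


C+T = 289.4930
B/(C+T) = 4.1291
log10(P) = 7.2660 - 4.1291 = 3.1369
P = 10^3.1369 = 1370.4740 mmHg

1370.4740 mmHg


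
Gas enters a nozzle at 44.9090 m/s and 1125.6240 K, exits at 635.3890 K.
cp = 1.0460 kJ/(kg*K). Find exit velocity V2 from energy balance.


dT = 490.2350 K
2*cp*1000*dT = 1025571.6200
V1^2 = 2016.8183
V2 = sqrt(1027588.4383) = 1013.7004 m/s

1013.7004 m/s


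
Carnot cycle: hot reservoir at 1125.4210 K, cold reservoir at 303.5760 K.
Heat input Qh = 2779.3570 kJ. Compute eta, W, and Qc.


eta = 1 - 303.5760/1125.4210 = 0.7303
W = 0.7303 * 2779.3570 = 2029.6410 kJ
Qc = 2779.3570 - 2029.6410 = 749.7160 kJ

eta = 73.0256%, W = 2029.6410 kJ, Qc = 749.7160 kJ


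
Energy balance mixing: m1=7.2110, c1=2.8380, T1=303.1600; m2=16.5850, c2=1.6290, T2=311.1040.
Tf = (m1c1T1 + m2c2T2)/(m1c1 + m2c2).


num = 14609.2001
den = 47.4818
Tf = 307.6801 K

307.6801 K


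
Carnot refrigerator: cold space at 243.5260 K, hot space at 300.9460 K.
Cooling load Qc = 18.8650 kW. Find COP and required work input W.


COP = 243.5260 / 57.4200 = 4.2411
W = 18.8650 / 4.2411 = 4.4481 kW

COP = 4.2411, W = 4.4481 kW


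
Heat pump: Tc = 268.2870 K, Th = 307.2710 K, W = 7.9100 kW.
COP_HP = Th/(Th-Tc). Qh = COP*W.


COP = 307.2710 / 38.9840 = 7.8820
Qh = 7.8820 * 7.9100 = 62.3464 kW

COP = 7.8820, Qh = 62.3464 kW


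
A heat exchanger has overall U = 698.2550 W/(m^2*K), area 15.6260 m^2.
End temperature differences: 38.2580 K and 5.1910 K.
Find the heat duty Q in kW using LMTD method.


LMTD = 16.5548 K
Q = 698.2550 * 15.6260 * 16.5548 = 180628.3433 W = 180.6283 kW

180.6283 kW


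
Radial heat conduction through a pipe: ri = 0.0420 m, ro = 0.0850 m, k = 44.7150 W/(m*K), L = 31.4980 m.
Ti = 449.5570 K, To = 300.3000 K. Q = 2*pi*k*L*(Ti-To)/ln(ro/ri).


dT = 149.2570 K
ln(ro/ri) = 0.7050
Q = 2*pi*44.7150*31.4980*149.2570 / 0.7050 = 1873583.2053 W

1873583.2053 W


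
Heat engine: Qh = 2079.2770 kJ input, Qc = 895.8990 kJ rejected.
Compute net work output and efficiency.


W = 2079.2770 - 895.8990 = 1183.3780 kJ
eta = 1183.3780 / 2079.2770 = 0.5691 = 56.9130%

W = 1183.3780 kJ, eta = 56.9130%
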